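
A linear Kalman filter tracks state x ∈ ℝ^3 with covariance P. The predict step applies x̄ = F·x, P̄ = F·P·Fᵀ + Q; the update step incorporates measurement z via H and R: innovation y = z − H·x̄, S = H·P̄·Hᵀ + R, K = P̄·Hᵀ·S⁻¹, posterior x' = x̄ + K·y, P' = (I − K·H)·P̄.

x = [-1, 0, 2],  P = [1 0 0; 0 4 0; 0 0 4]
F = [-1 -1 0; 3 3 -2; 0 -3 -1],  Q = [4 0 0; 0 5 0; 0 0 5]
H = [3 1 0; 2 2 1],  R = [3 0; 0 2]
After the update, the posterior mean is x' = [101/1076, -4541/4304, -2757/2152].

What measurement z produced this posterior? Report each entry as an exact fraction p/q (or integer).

z = [-1, -3]

x̄ = F·x = [1, -7, -2]
P̄ = F·P·Fᵀ + Q = [9 -15 12; -15 66 -28; 12 -28 45]
S = H·P̄·Hᵀ + R = [60 74; 74 163]
K = P̄·Hᵀ·S⁻¹ = [489/1076 -111/538; -2053/4304 1443/2152; 171/2152 47/1076]
x' − x̄ = [-975/1076, 25587/4304, 1547/2152] = K·y
y = (KᵀK)⁻¹·Kᵀ·(x' − x̄) = [3, 11]
z = y + H·x̄ = [3, 11] + [-4, -14] = [-1, -3]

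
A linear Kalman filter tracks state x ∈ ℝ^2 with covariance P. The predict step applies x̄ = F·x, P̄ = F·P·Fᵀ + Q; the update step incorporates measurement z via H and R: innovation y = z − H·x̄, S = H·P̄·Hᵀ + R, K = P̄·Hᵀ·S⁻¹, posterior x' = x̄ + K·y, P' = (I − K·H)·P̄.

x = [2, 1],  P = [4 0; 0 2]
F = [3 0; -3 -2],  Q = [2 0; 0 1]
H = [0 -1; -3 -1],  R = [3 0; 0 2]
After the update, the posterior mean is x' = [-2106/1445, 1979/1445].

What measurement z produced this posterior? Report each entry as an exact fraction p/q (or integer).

z = [-2, 3]

x̄ = F·x = [6, -8]
P̄ = F·P·Fᵀ + Q = [38 -36; -36 45]
S = H·P̄·Hᵀ + R = [48 -63; -63 173]
K = P̄·Hᵀ·S⁻¹ = [438/1445 -492/1445; -1272/1445 63/1445]
x' − x̄ = [-10776/1445, 13539/1445] = K·y
y = (KᵀK)⁻¹·Kᵀ·(x' − x̄) = [-10, 13]
z = y + H·x̄ = [-10, 13] + [8, -10] = [-2, 3]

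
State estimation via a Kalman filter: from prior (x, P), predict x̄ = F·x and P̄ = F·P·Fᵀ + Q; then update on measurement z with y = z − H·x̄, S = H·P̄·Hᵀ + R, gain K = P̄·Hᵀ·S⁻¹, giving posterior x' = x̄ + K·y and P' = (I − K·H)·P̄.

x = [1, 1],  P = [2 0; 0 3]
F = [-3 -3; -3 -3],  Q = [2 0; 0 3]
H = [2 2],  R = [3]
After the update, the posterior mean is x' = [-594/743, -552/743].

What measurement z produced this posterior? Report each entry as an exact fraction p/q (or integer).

z = [-3]

x̄ = F·x = [-6, -6]
P̄ = F·P·Fᵀ + Q = [47 45; 45 48]
S = H·P̄·Hᵀ + R = [743]
K = P̄·Hᵀ·S⁻¹ = [184/743; 186/743]
x' − x̄ = [3864/743, 3906/743] = K·y
y = (KᵀK)⁻¹·Kᵀ·(x' − x̄) = [21]
z = y + H·x̄ = [21] + [-24] = [-3]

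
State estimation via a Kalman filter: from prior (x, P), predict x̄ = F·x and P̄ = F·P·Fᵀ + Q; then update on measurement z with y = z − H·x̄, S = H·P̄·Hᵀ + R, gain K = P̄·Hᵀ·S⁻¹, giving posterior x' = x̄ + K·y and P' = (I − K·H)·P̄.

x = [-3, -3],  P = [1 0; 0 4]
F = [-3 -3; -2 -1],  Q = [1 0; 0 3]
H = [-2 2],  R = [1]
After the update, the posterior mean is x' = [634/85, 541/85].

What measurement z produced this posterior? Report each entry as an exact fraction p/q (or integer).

x̄ = F·x = [18, 9]
P̄ = F·P·Fᵀ + Q = [46 18; 18 11]
S = H·P̄·Hᵀ + R = [85]
K = P̄·Hᵀ·S⁻¹ = [-56/85; -14/85]
x' − x̄ = [-896/85, -224/85] = K·y
y = (KᵀK)⁻¹·Kᵀ·(x' − x̄) = [16]
z = y + H·x̄ = [16] + [-18] = [-2]

z = [-2]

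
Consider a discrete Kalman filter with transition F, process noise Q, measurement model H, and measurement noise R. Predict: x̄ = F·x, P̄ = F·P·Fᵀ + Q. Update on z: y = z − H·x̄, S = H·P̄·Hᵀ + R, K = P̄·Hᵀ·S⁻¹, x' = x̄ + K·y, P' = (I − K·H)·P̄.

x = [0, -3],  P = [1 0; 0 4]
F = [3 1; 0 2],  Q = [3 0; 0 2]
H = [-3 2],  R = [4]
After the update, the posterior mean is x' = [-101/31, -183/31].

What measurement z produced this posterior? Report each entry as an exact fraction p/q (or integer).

z = [-2]

x̄ = F·x = [-3, -6]
P̄ = F·P·Fᵀ + Q = [16 8; 8 18]
S = H·P̄·Hᵀ + R = [124]
K = P̄·Hᵀ·S⁻¹ = [-8/31; 3/31]
x' − x̄ = [-8/31, 3/31] = K·y
y = (KᵀK)⁻¹·Kᵀ·(x' − x̄) = [1]
z = y + H·x̄ = [1] + [-3] = [-2]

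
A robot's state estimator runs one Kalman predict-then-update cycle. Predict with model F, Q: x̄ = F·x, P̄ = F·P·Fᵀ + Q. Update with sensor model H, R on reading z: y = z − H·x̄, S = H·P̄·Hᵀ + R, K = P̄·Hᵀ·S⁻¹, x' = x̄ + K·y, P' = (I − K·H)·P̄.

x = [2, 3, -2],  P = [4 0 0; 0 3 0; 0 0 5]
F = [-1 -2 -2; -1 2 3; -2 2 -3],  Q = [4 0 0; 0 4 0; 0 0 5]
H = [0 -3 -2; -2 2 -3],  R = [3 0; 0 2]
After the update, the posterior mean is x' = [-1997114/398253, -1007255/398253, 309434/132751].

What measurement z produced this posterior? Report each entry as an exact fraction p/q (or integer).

z = [3, -2]

x̄ = F·x = [-4, -2, 8]
P̄ = F·P·Fᵀ + Q = [40 -38 26; -38 65 -25; 26 -25 78]
S = H·P̄·Hᵀ + R = [600 -171; -171 2040]
K = P̄·Hᵀ·S⁻¹ = [28822/398253 -14422/132751; -82583/398253 47935/398253; -24744/132751 -23939/132751]
x' − x̄ = [-404102/398253, -210749/398253, -752574/132751] = K·y
y = (KᵀK)⁻¹·Kᵀ·(x' − x̄) = [13, 18]
z = y + H·x̄ = [13, 18] + [-10, -20] = [3, -2]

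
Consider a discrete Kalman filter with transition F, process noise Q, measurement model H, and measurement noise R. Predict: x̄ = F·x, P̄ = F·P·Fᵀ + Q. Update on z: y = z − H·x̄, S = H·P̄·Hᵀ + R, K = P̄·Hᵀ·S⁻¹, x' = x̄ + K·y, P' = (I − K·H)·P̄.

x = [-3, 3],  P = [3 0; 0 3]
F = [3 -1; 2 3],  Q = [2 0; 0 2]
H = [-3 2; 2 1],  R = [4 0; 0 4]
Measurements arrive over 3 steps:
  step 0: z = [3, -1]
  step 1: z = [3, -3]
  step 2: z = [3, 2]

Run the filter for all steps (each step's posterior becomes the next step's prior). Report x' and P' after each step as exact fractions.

step 0: x̄ = F·x = [-12, 3]
step 0: P̄ = F·P·Fᵀ + Q = [32 9; 9 41]
step 0: y = z − H·x̄ = [-39, 20]
step 0: S = H·P̄·Hᵀ + R = [348 -101; -101 209]
step 0: K = P̄·Hᵀ·S⁻¹ = [-8929/62531 17526/62531; 17454/62531 26087/62531]
step 0: x' = x̄ + K·y = [-51621/62531, 28627/62531]
step 0: P' = (I − K·H)·P̄ = [25132/62531 19840/62531; 19840/62531 64668/62531]
step 1: x̄ = F·x = [-183490/62531, -17361/62531]
step 1: P̄ = F·P·Fᵀ + Q = [296878/62531 95668/62531; 95668/62531 1045682/62531]
step 1: y = z − H·x̄ = [-328155/62531, 196748/62531]
step 1: S = H·P̄·Hᵀ + R = [5956738/62531 405764/62531; 405764/62531 2865990/62531]
step 1: K = P̄·Hᵀ·S⁻¹ = [-9131169/67595701 17553166/67595701; 18668102/67595701 26532631/67595701]
step 1: x' = x̄ + K·y = [-95203117/67595701, -33252593/67595701]
step 1: P' = (I − K·H)·P̄ = [25278572/67595701 19655520/67595701; 19655520/67595701 66819484/67595701]
step 2: x̄ = F·x = [-252356758/67595701, -290164013/67595701]
step 2: P̄ = F·P·Fᵀ + Q = [311584914/67595701 88801620/67595701; 88801620/67595701 1073547286/67595701]
step 2: y = z − H·x̄ = [26044855/67595701, 930068931/67595701]
step 2: S = H·P̄·Hᵀ + R = [6303216734/67595701 366386708/67595701; 366386708/67595701 2945476226/67595701]
step 2: K = P̄·Hᵀ·S⁻¹ = [-3070989953/22723012885 5874536054/22723012885; 18792326426/68169038655 26618605597/68169038655]
step 2: x' = x̄ + K·y = [-5186215671/22723012885, 80868747122/68169038655]
step 2: P' = (I − K·H)·P̄ = [8468606892/22723012885 6560930432/22723012885; 6560930432/22723012885 67108839796/68169038655]

step 0: x' = [-51621/62531, 28627/62531], P' = [25132/62531 19840/62531; 19840/62531 64668/62531]
step 1: x' = [-95203117/67595701, -33252593/67595701], P' = [25278572/67595701 19655520/67595701; 19655520/67595701 66819484/67595701]
step 2: x' = [-5186215671/22723012885, 80868747122/68169038655], P' = [8468606892/22723012885 6560930432/22723012885; 6560930432/22723012885 67108839796/68169038655]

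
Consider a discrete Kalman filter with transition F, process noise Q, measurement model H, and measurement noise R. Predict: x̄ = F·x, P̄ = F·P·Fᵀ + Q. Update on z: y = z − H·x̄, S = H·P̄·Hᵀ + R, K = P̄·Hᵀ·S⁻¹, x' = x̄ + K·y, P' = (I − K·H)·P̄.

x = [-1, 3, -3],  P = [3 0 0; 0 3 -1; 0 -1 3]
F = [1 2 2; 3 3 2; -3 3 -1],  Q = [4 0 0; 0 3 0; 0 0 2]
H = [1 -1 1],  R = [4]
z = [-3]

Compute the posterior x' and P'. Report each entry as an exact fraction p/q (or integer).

x' = [12/107, 629/107, 364/107]
P' = [2412/107 2844/107 404/107; 2844/107 4730/107 1738/107; 404/107 1738/107 1626/107]

x̄ = F·x = [-1, 0, 15]
P̄ = F·P·Fᵀ + Q = [23 29 -1; 29 57 -9; -1 -9 65]
y = z − H·x̄ = [-17]
S = H·P̄·Hᵀ + R = [107]
K = P̄·Hᵀ·S⁻¹ = [-7/107; -37/107; 73/107]
x' = x̄ + K·y = [12/107, 629/107, 364/107]
P' = (I − K·H)·P̄ = [2412/107 2844/107 404/107; 2844/107 4730/107 1738/107; 404/107 1738/107 1626/107]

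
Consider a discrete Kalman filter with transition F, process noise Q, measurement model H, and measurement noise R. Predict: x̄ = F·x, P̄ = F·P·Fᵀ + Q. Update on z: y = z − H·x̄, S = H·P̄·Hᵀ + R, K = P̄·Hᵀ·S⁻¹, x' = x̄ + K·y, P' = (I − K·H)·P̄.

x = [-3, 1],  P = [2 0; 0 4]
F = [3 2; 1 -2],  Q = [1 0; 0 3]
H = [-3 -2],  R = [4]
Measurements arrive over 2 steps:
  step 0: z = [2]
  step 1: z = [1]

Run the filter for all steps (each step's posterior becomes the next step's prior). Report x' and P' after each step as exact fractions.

step 0: x' = [484/283, -1067/283], P' = [2680/283 -3850/283; -3850/283 5799/283]
step 1: x' = [-503689/185151, 669904/185151], P' = [837728/185151 -1247222/185151; -1247222/185151 2040797/185151]

step 0: x̄ = F·x = [-7, -5]
step 0: P̄ = F·P·Fᵀ + Q = [35 -10; -10 21]
step 0: y = z − H·x̄ = [-29]
step 0: S = H·P̄·Hᵀ + R = [283]
step 0: K = P̄·Hᵀ·S⁻¹ = [-85/283; -12/283]
step 0: x' = x̄ + K·y = [484/283, -1067/283]
step 0: P' = (I − K·H)·P̄ = [2680/283 -3850/283; -3850/283 5799/283]
step 1: x̄ = F·x = [-682/283, 2618/283]
step 1: P̄ = F·P·Fᵀ + Q = [1399/283 244/283; 244/283 42125/283]
step 1: y = z − H·x̄ = [3473/283]
step 1: S = H·P̄·Hᵀ + R = [185151/283]
step 1: K = P̄·Hᵀ·S⁻¹ = [-4685/185151; -84982/185151]
step 1: x' = x̄ + K·y = [-503689/185151, 669904/185151]
step 1: P' = (I − K·H)·P̄ = [837728/185151 -1247222/185151; -1247222/185151 2040797/185151]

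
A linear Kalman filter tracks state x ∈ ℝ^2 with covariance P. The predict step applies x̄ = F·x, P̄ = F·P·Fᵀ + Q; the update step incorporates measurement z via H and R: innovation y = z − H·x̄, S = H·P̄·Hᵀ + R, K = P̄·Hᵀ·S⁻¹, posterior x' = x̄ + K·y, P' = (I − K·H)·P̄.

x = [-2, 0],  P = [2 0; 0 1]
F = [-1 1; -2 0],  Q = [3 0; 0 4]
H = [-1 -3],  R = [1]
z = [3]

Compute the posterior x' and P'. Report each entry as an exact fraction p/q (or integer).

x̄ = F·x = [2, 4]
P̄ = F·P·Fᵀ + Q = [6 4; 4 12]
y = z − H·x̄ = [17]
S = H·P̄·Hᵀ + R = [139]
K = P̄·Hᵀ·S⁻¹ = [-18/139; -40/139]
x' = x̄ + K·y = [-28/139, -124/139]
P' = (I − K·H)·P̄ = [510/139 -164/139; -164/139 68/139]

x' = [-28/139, -124/139]
P' = [510/139 -164/139; -164/139 68/139]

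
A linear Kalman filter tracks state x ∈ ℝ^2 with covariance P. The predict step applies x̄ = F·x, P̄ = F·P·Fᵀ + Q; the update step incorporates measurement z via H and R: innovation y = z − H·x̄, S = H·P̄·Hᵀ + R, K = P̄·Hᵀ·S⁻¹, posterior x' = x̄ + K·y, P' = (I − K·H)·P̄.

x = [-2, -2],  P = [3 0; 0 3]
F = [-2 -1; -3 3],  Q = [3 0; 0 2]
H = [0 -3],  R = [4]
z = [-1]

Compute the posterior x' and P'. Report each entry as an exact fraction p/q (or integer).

x' = [3075/508, 42/127]
P' = [8415/508 9/127; 9/127 56/127]

x̄ = F·x = [6, 0]
P̄ = F·P·Fᵀ + Q = [18 9; 9 56]
y = z − H·x̄ = [-1]
S = H·P̄·Hᵀ + R = [508]
K = P̄·Hᵀ·S⁻¹ = [-27/508; -42/127]
x' = x̄ + K·y = [3075/508, 42/127]
P' = (I − K·H)·P̄ = [8415/508 9/127; 9/127 56/127]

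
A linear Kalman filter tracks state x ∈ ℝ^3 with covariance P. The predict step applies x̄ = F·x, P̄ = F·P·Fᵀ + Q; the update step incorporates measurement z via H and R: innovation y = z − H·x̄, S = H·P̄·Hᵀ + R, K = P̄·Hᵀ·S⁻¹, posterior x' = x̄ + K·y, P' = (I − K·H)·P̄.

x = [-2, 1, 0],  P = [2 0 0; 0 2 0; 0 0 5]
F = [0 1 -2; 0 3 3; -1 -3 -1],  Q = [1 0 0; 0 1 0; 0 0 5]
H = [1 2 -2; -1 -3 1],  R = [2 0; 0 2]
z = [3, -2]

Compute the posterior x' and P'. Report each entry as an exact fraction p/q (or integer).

x' = [22511/7790, -5313/15580, -4843/15580]
P' = [40753/3895 -27499/7790 8551/7790; -27499/7790 25727/15580 3537/15580; 8551/7790 3537/15580 19807/15580]

x̄ = F·x = [1, 3, -1]
P̄ = F·P·Fᵀ + Q = [23 -24 4; -24 64 -33; 4 -33 30]
y = z − H·x̄ = [-6, 9]
S = H·P̄·Hᵀ + R = [553 -599; -599 677]
K = P̄·Hᵀ·S⁻¹ = [4703/7790 4771/7790; -5309/15580 -9323/15580; -7719/15580 -3953/15580]
x' = x̄ + K·y = [22511/7790, -5313/15580, -4843/15580]
P' = (I − K·H)·P̄ = [40753/3895 -27499/7790 8551/7790; -27499/7790 25727/15580 3537/15580; 8551/7790 3537/15580 19807/15580]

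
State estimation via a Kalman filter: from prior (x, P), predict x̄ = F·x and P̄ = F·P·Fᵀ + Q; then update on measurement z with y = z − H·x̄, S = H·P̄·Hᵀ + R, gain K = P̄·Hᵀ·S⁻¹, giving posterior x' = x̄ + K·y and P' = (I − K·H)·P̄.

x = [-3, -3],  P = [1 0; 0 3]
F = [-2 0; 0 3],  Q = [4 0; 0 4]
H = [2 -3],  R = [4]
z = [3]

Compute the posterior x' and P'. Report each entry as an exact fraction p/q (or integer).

x̄ = F·x = [6, -9]
P̄ = F·P·Fᵀ + Q = [8 0; 0 31]
y = z − H·x̄ = [-36]
S = H·P̄·Hᵀ + R = [315]
K = P̄·Hᵀ·S⁻¹ = [16/315; -31/105]
x' = x̄ + K·y = [146/35, 57/35]
P' = (I − K·H)·P̄ = [2264/315 496/105; 496/105 124/35]

x' = [146/35, 57/35]
P' = [2264/315 496/105; 496/105 124/35]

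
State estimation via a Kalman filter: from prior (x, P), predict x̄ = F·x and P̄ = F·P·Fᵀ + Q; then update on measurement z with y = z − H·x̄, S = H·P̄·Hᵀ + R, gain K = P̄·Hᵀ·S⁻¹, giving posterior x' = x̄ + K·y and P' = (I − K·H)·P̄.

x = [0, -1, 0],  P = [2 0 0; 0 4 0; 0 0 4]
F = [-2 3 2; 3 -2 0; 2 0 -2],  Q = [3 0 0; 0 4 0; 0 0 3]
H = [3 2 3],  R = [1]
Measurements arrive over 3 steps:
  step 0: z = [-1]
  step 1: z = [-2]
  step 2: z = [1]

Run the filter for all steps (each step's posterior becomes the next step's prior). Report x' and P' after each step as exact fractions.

step 0: x̄ = F·x = [-3, 2, 0]
step 0: P̄ = F·P·Fᵀ + Q = [63 -36 -24; -36 38 12; -24 12 27]
step 0: y = z − H·x̄ = [4]
step 0: S = H·P̄·Hᵀ + R = [243]
step 0: K = P̄·Hᵀ·S⁻¹ = [5/27; 4/243; 11/81]
step 0: x' = x̄ + K·y = [-61/27, 502/243, 44/81]
step 0: P' = (I − K·H)·P̄ = [164/3 -992/27 -271/9; -992/27 9218/243 928/81; -271/9 928/81 608/27]
step 1: x̄ = F·x = [956/81, -2651/243, -454/81]
step 1: P̄ = F·P·Fᵀ + Q = [39755/27 -102038/81 -22648/27; -102038/81 264536/243 56818/81; -22648/27 56818/81 14921/27]
step 1: y = z − H·x̄ = [298/243]
step 1: S = H·P̄·Hᵀ + R = [190247/243]
step 1: K = P̄·Hᵀ·S⁻¹ = [-150339/190247; 122092/190247; 132279/190247]
step 1: x' = x̄ + K·y = [2061018/190247, -1925767/190247, -904104/190247]
step 1: P' = (I − K·H)·P̄ = [187109508/190247 -164123790/190247 -77743761/190247; -164123790/190247 145764296/190247 66988290/190247; -77743761/190247 66988290/190247 33128994/190247]
step 2: x̄ = F·x = [-11707545/190247, 10034588/190247, 5930244/190247]
step 2: P̄ = F·P·Fᵀ + Q = [5588698461/190247 -4865267820/190247 -2889576576/190247; -4865267820/190247 4237289224/190247 2513567934/190247; -2889576576/190247 2513567934/190247 1503474837/190247]
step 2: y = z − H·x̄ = [-134054/10013]
step 2: S = H·P̄·Hᵀ + R = [1512825/527]
step 2: K = P̄·Hᵀ·S⁻¹ = [-5730421/1916245; 14941882/5748735; 15242643/9581225]
step 2: x' = x̄ + K·y = [-782881583/36408655, 1960334096/109225965, 1797223014/182043275]
step 2: P' = (I − K·H)·P̄ = [26976209004/7281731 -23745811774/7281731 -55764631773/36408655; -23745811774/7281731 62905588444/21845193 48865504572/36408655; -55764631773/36408655 48865504572/36408655 116034680364/182043275]

step 0: x' = [-61/27, 502/243, 44/81], P' = [164/3 -992/27 -271/9; -992/27 9218/243 928/81; -271/9 928/81 608/27]
step 1: x' = [2061018/190247, -1925767/190247, -904104/190247], P' = [187109508/190247 -164123790/190247 -77743761/190247; -164123790/190247 145764296/190247 66988290/190247; -77743761/190247 66988290/190247 33128994/190247]
step 2: x' = [-782881583/36408655, 1960334096/109225965, 1797223014/182043275], P' = [26976209004/7281731 -23745811774/7281731 -55764631773/36408655; -23745811774/7281731 62905588444/21845193 48865504572/36408655; -55764631773/36408655 48865504572/36408655 116034680364/182043275]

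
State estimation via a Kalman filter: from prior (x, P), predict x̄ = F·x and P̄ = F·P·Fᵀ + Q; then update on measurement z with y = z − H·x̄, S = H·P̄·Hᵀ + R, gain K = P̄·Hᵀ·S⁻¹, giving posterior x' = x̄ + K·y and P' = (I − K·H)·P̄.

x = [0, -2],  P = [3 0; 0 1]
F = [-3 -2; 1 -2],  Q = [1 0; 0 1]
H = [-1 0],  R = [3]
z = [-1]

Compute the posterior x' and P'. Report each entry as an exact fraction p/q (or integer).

x' = [44/35, 31/7]
P' = [96/35 -3/7; -3/7 51/7]

x̄ = F·x = [4, 4]
P̄ = F·P·Fᵀ + Q = [32 -5; -5 8]
y = z − H·x̄ = [3]
S = H·P̄·Hᵀ + R = [35]
K = P̄·Hᵀ·S⁻¹ = [-32/35; 1/7]
x' = x̄ + K·y = [44/35, 31/7]
P' = (I − K·H)·P̄ = [96/35 -3/7; -3/7 51/7]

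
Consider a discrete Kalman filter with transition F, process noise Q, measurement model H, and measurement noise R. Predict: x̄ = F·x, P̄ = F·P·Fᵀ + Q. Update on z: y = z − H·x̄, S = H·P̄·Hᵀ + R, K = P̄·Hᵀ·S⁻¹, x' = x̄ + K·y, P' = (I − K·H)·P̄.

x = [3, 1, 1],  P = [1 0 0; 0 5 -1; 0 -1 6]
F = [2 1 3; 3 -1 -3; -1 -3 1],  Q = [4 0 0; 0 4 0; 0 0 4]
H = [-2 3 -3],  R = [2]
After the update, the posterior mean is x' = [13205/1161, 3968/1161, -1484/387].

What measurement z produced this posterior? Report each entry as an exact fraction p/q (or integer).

z = [-1]

x̄ = F·x = [10, 5, -5]
P̄ = F·P·Fᵀ + Q = [61 -47 9; -47 66 -14; 9 -14 62]
S = H·P̄·Hᵀ + R = [2322]
K = P̄·Hᵀ·S⁻¹ = [-145/1161; 167/1161; -41/387]
x' − x̄ = [1595/1161, -1837/1161, 451/387] = K·y
y = (KᵀK)⁻¹·Kᵀ·(x' − x̄) = [-11]
z = y + H·x̄ = [-11] + [10] = [-1]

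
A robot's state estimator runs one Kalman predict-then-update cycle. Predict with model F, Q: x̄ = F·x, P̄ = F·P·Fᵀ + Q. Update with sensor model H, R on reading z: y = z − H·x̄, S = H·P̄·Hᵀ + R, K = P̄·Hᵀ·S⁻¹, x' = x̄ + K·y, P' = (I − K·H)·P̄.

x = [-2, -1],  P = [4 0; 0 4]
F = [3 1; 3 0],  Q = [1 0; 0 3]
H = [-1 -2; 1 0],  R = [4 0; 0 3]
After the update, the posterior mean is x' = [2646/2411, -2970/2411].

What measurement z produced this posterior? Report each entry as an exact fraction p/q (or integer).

x̄ = F·x = [-7, -6]
P̄ = F·P·Fᵀ + Q = [41 36; 36 39]
S = H·P̄·Hᵀ + R = [345 -113; -113 44]
K = P̄·Hᵀ·S⁻¹ = [-339/2411 1376/2411; -948/2411 -462/2411]
x' − x̄ = [19523/2411, 11496/2411] = K·y
y = (KᵀK)⁻¹·Kᵀ·(x' − x̄) = [-17, 10]
z = y + H·x̄ = [-17, 10] + [19, -7] = [2, 3]

z = [2, 3]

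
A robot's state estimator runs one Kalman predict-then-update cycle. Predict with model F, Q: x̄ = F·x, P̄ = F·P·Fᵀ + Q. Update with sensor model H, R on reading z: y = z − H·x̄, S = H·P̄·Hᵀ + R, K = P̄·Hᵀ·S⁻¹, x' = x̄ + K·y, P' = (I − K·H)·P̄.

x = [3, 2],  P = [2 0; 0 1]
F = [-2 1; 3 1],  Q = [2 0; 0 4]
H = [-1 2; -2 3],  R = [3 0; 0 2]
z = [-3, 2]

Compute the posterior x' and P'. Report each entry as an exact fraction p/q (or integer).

x' = [9/17, 10/17]
P' = [1562/527 946/527; 946/527 662/527]

x̄ = F·x = [-4, 11]
P̄ = F·P·Fᵀ + Q = [11 -11; -11 23]
y = z − H·x̄ = [-29, -39]
S = H·P̄·Hᵀ + R = [150 237; 237 385]
K = P̄·Hᵀ·S⁻¹ = [110/527 -143/527; 126/527 47/527]
x' = x̄ + K·y = [9/17, 10/17]
P' = (I − K·H)·P̄ = [1562/527 946/527; 946/527 662/527]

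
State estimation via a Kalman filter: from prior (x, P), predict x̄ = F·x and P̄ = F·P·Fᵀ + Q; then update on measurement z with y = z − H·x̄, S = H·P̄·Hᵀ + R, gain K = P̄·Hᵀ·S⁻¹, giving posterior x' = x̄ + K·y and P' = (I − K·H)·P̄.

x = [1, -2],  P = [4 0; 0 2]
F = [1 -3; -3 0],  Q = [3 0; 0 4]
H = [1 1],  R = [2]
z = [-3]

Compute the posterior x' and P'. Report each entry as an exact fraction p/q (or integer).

x' = [210/43, -325/43]
P' = [906/43 -880/43; -880/43 936/43]

x̄ = F·x = [7, -3]
P̄ = F·P·Fᵀ + Q = [25 -12; -12 40]
y = z − H·x̄ = [-7]
S = H·P̄·Hᵀ + R = [43]
K = P̄·Hᵀ·S⁻¹ = [13/43; 28/43]
x' = x̄ + K·y = [210/43, -325/43]
P' = (I − K·H)·P̄ = [906/43 -880/43; -880/43 936/43]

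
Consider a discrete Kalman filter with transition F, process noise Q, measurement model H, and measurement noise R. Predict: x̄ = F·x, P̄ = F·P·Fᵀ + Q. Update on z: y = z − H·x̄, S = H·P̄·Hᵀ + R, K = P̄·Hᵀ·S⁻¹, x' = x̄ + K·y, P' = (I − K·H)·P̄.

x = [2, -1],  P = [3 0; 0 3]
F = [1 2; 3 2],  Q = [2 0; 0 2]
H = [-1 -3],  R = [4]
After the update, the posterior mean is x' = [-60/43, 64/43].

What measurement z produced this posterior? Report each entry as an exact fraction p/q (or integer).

z = [-3]

x̄ = F·x = [0, 4]
P̄ = F·P·Fᵀ + Q = [17 21; 21 41]
S = H·P̄·Hᵀ + R = [516]
K = P̄·Hᵀ·S⁻¹ = [-20/129; -12/43]
x' − x̄ = [-60/43, -108/43] = K·y
y = (KᵀK)⁻¹·Kᵀ·(x' − x̄) = [9]
z = y + H·x̄ = [9] + [-12] = [-3]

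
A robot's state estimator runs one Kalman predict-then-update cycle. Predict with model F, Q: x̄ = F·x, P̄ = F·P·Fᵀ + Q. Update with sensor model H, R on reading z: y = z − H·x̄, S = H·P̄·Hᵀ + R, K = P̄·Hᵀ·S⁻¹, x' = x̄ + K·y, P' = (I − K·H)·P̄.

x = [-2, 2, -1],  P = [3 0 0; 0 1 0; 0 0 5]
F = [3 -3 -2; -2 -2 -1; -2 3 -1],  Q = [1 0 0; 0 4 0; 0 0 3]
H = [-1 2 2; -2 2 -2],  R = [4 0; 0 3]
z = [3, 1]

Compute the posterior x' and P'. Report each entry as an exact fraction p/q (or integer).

x' = [-541115/84663, -317299/84663, 188842/84663]
P' = [1855360/84663 1363388/84663 -456926/84663; 1363388/84663 1038211/84663 -330361/84663; -456926/84663 -330361/84663 148840/84663]

x̄ = F·x = [-10, 1, 11]
P̄ = F·P·Fᵀ + Q = [57 -2 -17; -2 25 11; -17 11 29]
y = z − H·x̄ = [-31, 1]
S = H·P̄·Hᵀ + R = [441 144; 144 239]
K = P̄·Hᵀ·S⁻¹ = [-10609/84663 -2596/9407; 13078/84663 384/9407; 23471/84663 -1650/9407]
x' = x̄ + K·y = [-541115/84663, -317299/84663, 188842/84663]
P' = (I − K·H)·P̄ = [1855360/84663 1363388/84663 -456926/84663; 1363388/84663 1038211/84663 -330361/84663; -456926/84663 -330361/84663 148840/84663]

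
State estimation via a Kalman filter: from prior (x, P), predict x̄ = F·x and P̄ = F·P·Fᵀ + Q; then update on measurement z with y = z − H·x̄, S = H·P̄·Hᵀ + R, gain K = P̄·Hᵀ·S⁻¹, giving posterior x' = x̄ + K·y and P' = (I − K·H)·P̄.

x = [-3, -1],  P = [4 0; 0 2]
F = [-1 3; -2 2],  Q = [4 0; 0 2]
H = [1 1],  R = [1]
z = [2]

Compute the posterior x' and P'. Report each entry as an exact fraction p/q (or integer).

x̄ = F·x = [0, 4]
P̄ = F·P·Fᵀ + Q = [26 20; 20 26]
y = z − H·x̄ = [-2]
S = H·P̄·Hᵀ + R = [93]
K = P̄·Hᵀ·S⁻¹ = [46/93; 46/93]
x' = x̄ + K·y = [-92/93, 280/93]
P' = (I − K·H)·P̄ = [302/93 -256/93; -256/93 302/93]

x' = [-92/93, 280/93]
P' = [302/93 -256/93; -256/93 302/93]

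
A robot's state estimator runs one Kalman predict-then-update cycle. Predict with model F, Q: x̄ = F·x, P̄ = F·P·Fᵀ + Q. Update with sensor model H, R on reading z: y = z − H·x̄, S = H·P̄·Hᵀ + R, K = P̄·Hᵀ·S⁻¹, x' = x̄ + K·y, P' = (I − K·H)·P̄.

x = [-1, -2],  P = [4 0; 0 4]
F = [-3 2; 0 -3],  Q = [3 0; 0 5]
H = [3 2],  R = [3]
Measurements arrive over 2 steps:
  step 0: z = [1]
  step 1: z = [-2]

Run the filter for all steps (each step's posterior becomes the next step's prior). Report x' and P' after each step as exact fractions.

step 0: x' = [-655/187, 1082/187], P' = [6881/374 -5073/187; -5073/187 7617/187]
step 1: x' = [255940/576061, -941164/576061], P' = [8929257/576061 -12836214/576061; -12836214/576061 18849018/576061]

step 0: x̄ = F·x = [-1, 6]
step 0: P̄ = F·P·Fᵀ + Q = [55 -24; -24 41]
step 0: y = z − H·x̄ = [-8]
step 0: S = H·P̄·Hᵀ + R = [374]
step 0: K = P̄·Hᵀ·S⁻¹ = [117/374; 5/187]
step 0: x' = x̄ + K·y = [-655/187, 1082/187]
step 0: P' = (I − K·H)·P̄ = [6881/374 -5073/187; -5073/187 7617/187]
step 1: x̄ = F·x = [4129/187, -3246/187]
step 1: P̄ = F·P·Fᵀ + Q = [245739/374 -91359/187; -91359/187 69488/187]
step 1: y = z − H·x̄ = [-6269/187]
step 1: S = H·P̄·Hᵀ + R = [576061/374]
step 1: K = P̄·Hᵀ·S⁻¹ = [371781/576061; -270202/576061]
step 1: x' = x̄ + K·y = [255940/576061, -941164/576061]
step 1: P' = (I − K·H)·P̄ = [8929257/576061 -12836214/576061; -12836214/576061 18849018/576061]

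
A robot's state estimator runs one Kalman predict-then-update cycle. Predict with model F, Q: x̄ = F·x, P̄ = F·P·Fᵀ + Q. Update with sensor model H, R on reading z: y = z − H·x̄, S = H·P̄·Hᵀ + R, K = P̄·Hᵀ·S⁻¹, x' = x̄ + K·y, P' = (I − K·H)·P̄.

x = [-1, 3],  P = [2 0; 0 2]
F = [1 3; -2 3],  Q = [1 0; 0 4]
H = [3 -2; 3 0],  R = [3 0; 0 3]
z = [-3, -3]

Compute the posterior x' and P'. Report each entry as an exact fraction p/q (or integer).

x̄ = F·x = [8, 11]
P̄ = F·P·Fᵀ + Q = [21 14; 14 30]
y = z − H·x̄ = [-5, -27]
S = H·P̄·Hᵀ + R = [144 105; 105 192]
K = P̄·Hᵀ·S⁻¹ = [35/5541 1799/5541; -874/1847 882/1847]
x' = x̄ + K·y = [-4420/5541, 873/1847]
P' = (I − K·H)·P̄ = [1799/5541 882/1847; 882/1847 2634/1847]

x' = [-4420/5541, 873/1847]
P' = [1799/5541 882/1847; 882/1847 2634/1847]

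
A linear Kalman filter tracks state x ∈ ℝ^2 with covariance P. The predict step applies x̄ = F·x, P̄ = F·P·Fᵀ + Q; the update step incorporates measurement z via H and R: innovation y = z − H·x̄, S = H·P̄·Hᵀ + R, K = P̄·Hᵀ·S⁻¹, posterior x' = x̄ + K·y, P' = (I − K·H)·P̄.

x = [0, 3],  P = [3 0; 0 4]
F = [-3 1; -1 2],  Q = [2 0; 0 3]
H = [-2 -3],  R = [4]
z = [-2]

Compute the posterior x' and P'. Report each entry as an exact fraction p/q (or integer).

x̄ = F·x = [3, 6]
P̄ = F·P·Fᵀ + Q = [33 17; 17 22]
y = z − H·x̄ = [22]
S = H·P̄·Hᵀ + R = [538]
K = P̄·Hᵀ·S⁻¹ = [-117/538; -50/269]
x' = x̄ + K·y = [-480/269, 514/269]
P' = (I − K·H)·P̄ = [4065/538 -1277/269; -1277/269 918/269]

x' = [-480/269, 514/269]
P' = [4065/538 -1277/269; -1277/269 918/269]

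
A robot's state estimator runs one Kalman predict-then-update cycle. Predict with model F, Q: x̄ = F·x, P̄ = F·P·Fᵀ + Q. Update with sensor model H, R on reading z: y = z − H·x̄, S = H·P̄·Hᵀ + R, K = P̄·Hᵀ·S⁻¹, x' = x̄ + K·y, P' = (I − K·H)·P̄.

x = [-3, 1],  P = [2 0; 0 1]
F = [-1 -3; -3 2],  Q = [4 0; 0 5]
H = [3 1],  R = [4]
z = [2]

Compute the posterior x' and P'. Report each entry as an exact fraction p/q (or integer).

x̄ = F·x = [0, 11]
P̄ = F·P·Fᵀ + Q = [15 0; 0 27]
y = z − H·x̄ = [-9]
S = H·P̄·Hᵀ + R = [166]
K = P̄·Hᵀ·S⁻¹ = [45/166; 27/166]
x' = x̄ + K·y = [-405/166, 1583/166]
P' = (I − K·H)·P̄ = [465/166 -1215/166; -1215/166 3753/166]

x' = [-405/166, 1583/166]
P' = [465/166 -1215/166; -1215/166 3753/166]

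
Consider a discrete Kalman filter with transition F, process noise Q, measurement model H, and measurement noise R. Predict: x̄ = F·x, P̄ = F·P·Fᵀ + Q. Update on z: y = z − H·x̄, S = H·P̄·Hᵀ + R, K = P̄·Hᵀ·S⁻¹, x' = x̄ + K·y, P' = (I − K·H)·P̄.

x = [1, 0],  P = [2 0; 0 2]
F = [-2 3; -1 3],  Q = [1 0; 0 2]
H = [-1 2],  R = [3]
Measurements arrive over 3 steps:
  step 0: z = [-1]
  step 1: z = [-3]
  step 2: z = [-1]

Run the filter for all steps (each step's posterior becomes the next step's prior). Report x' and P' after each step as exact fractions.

step 0: x̄ = F·x = [-2, -1]
step 0: P̄ = F·P·Fᵀ + Q = [27 22; 22 22]
step 0: y = z − H·x̄ = [-1]
step 0: S = H·P̄·Hᵀ + R = [30]
step 0: K = P̄·Hᵀ·S⁻¹ = [17/30; 11/15]
step 0: x' = x̄ + K·y = [-77/30, -26/15]
step 0: P' = (I − K·H)·P̄ = [521/30 143/15; 143/15 88/15]
step 1: x̄ = F·x = [-1/15, -79/30]
step 1: P̄ = F·P·Fᵀ + Q = [133/15 26/15; 26/15 449/30]
step 1: y = z − H·x̄ = [11/5]
step 1: S = H·P̄·Hᵀ + R = [324/5]
step 1: K = P̄·Hᵀ·S⁻¹ = [-1/12; 47/108]
step 1: x' = x̄ + K·y = [-1/4, -181/108]
step 1: P' = (I − K·H)·P̄ = [101/12 49/12; 49/12 97/36]
step 2: x̄ = F·x = [-163/36, -43/9]
step 2: P̄ = F·P·Fᵀ + Q = [119/12 13/3; 13/3 61/6]
step 2: y = z − H·x̄ = [145/36]
step 2: S = H·P̄·Hᵀ + R = [145/4]
step 2: K = P̄·Hᵀ·S⁻¹ = [-1/29; 64/145]
step 2: x' = x̄ + K·y = [-14/3, -3]
step 2: P' = (I − K·H)·P̄ = [859/87 425/87; 425/87 2701/870]

step 0: x' = [-77/30, -26/15], P' = [521/30 143/15; 143/15 88/15]
step 1: x' = [-1/4, -181/108], P' = [101/12 49/12; 49/12 97/36]
step 2: x' = [-14/3, -3], P' = [859/87 425/87; 425/87 2701/870]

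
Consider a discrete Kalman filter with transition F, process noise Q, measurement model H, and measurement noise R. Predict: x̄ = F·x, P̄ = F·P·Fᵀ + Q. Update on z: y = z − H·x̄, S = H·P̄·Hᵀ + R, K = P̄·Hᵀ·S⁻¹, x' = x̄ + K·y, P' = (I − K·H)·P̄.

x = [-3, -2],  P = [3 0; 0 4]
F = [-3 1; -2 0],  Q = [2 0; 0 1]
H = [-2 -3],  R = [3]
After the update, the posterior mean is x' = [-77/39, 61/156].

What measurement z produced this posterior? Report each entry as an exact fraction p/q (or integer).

x̄ = F·x = [7, 6]
P̄ = F·P·Fᵀ + Q = [33 18; 18 13]
S = H·P̄·Hᵀ + R = [468]
K = P̄·Hᵀ·S⁻¹ = [-10/39; -25/156]
x' − x̄ = [-350/39, -875/156] = K·y
y = (KᵀK)⁻¹·Kᵀ·(x' − x̄) = [35]
z = y + H·x̄ = [35] + [-32] = [3]

z = [3]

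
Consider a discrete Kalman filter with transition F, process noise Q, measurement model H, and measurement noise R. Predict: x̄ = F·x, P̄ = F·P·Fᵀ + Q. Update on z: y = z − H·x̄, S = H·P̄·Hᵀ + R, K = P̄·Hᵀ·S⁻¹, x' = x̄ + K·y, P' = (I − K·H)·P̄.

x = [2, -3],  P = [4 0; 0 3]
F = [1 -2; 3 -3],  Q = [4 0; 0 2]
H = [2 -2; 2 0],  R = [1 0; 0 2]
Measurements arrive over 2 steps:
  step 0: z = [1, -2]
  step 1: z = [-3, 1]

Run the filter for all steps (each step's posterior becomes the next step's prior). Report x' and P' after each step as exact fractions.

step 0: x' = [-2732/3341, -4275/3341], P' = [1620/3341 1630/3341; 1630/3341 2465/3341]
step 1: x' = [120466/229819, 1354499/689457], P' = [99372/229819 94924/229819; 94924/229819 433795/689457]

step 0: x̄ = F·x = [8, 15]
step 0: P̄ = F·P·Fᵀ + Q = [20 30; 30 65]
step 0: y = z − H·x̄ = [15, -18]
step 0: S = H·P̄·Hᵀ + R = [101 -40; -40 82]
step 0: K = P̄·Hᵀ·S⁻¹ = [-20/3341 1620/3341; -1670/3341 1630/3341]
step 0: x' = x̄ + K·y = [-2732/3341, -4275/3341]
step 0: P' = (I − K·H)·P̄ = [1620/3341 1630/3341; 1630/3341 2465/3341]
step 1: x̄ = F·x = [5818/3341, 4629/3341]
step 1: P̄ = F·P·Fᵀ + Q = [18324/3341 4980/3341; 4980/3341 14107/3341]
step 1: y = z − H·x̄ = [-12401/3341, -8295/3341]
step 1: S = H·P̄·Hᵀ + R = [93225/3341 53376/3341; 53376/3341 79978/3341]
step 1: K = P̄·Hᵀ·S⁻¹ = [8896/229819 99372/229819; -298046/689457 94924/229819]
step 1: x' = x̄ + K·y = [120466/229819, 1354499/689457]
step 1: P' = (I − K·H)·P̄ = [99372/229819 94924/229819; 94924/229819 433795/689457]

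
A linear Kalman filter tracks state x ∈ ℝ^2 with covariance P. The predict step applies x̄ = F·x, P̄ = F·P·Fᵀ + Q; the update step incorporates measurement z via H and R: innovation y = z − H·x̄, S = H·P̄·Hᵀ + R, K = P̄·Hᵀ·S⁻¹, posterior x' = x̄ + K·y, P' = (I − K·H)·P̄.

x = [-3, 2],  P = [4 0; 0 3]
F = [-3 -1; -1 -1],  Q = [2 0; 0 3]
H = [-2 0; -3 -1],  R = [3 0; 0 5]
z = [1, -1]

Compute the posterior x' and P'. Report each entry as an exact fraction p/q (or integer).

x̄ = F·x = [7, 1]
P̄ = F·P·Fᵀ + Q = [41 15; 15 10]
y = z − H·x̄ = [15, 21]
S = H·P̄·Hᵀ + R = [167 276; 276 474]
K = P̄·Hᵀ·S⁻¹ = [-130/497 -69/497; 160/497 -905/2982]
x' = x̄ + K·y = [80/497, -541/994]
P' = (I − K·H)·P̄ = [195/497 -240/497; -240/497 8845/2982]

x' = [80/497, -541/994]
P' = [195/497 -240/497; -240/497 8845/2982]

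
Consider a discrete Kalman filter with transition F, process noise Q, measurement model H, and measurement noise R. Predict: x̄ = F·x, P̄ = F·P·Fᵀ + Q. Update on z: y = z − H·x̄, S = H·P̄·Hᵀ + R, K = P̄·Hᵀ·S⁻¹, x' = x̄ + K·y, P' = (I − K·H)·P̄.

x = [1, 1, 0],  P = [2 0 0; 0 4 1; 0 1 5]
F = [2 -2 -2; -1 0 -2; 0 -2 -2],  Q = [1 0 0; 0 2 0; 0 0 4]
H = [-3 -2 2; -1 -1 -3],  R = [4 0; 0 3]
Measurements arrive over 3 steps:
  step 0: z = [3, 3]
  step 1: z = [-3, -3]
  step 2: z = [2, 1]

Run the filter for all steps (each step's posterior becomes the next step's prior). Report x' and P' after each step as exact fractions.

step 0: x̄ = F·x = [0, -1, -2]
step 0: P̄ = F·P·Fᵀ + Q = [53 20 44; 20 24 24; 44 24 48]
step 0: y = z − H·x̄ = [5, -4]
step 0: S = H·P̄·Hᵀ + R = [289 423; 423 960]
step 0: K = P̄·Hᵀ·S⁻¹ = [-945/4691 -1756/14073; -2844/32837 -8144/98511; 3012/32837 -25736/98511]
step 0: x' = x̄ + K·y = [-7151/14073, -108595/98511, -48898/98511]
step 0: P' = (I − K·H)·P̄ = [71204/14073 -92336/14073 8800/14073; -92336/14073 907640/98511 -78952/98511; 8800/14073 -78952/98511 31520/98511]
step 1: x̄ = F·x = [10232/4691, 147853/98511, 44998/14073]
step 1: P̄ = F·P·Fᵀ + Q = [471203/4691 -123928/4691 260192/4691; -123928/4691 1067930/98511 -194176/14073; 260192/4691 -194176/14073 502724/14073]
step 1: y = z − H·x̄ = [4939/32837, 1012150/98511]
step 1: S = H·P̄·Hᵀ + R = [7291673/32837 10168699/32837; 10168699/32837 62354162/98511]
step 1: K = P̄·Hᵀ·S⁻¹ = [-1243894941/4399270379 -1062475536/4399270379; 131280822/4399270379 331733386/4399270379; 340365276/4399270379 -1200967724/4399270379]
step 1: x' = x̄ + K·y = [-215400717/628467197, 1432986393/628467197, 254057618/628467197]
step 1: P' = (I − K·H)·P̄ = [15319563092/4399270379 -18401700188/4399270379 2089854568/4399270379; -18401700188/4399270379 24856616486/4399270379 -2483372152/4399270379; 2089854568/4399270379 -2483372152/4399270379 1332140252/4399270379]
step 2: x̄ = F·x = [-3804889456/628467197, -292714519/628467197, -3374088022/628467197]
step 2: P̄ = F·P·Fᵀ + Q = [281060337443/4399270379 -76227163296/4399270379 21447918888/628467197; -76227163296/4399270379 37806083130/4399270379 -5318374120/628467197; 21447918888/628467197 -5318374120/628467197 14640733036/628467197]
step 2: y = z − H·x̄ = [-3994986968/628467197, -13591400844/628467197]
step 2: S = H·P̄·Hᵀ + R = [689782780607/4399270379 117825732107/628467197; 117825732107/628467197 254202423806/628467197]
step 2: K = P̄·Hᵀ·S⁻¹ = [-35086550130745/124372653142767 -29535057391280/124372653142767; 3654801857638/124372653142767 8797707525650/124372653142767; 3217489766540/41457551047589 -11285106103924/41457551047589]
step 2: x' = x̄ + K·y = [108786772402024/124372653142767, -271421861692981/124372653142767, 1026536516874/41457551047589]
step 2: P' = (I − K·H)·P̄ = [432784660623364/124372653142767 -520297790117548/124372653142767 19568700185336/41457551047589; -520297790117548/124372653142767 703328977980934/124372653142767 -23269367826704/41457551047589; 19568700185336/41457551047589 -23269367826704/41457551047589 12518661984380/41457551047589]

step 0: x' = [-7151/14073, -108595/98511, -48898/98511], P' = [71204/14073 -92336/14073 8800/14073; -92336/14073 907640/98511 -78952/98511; 8800/14073 -78952/98511 31520/98511]
step 1: x' = [-215400717/628467197, 1432986393/628467197, 254057618/628467197], P' = [15319563092/4399270379 -18401700188/4399270379 2089854568/4399270379; -18401700188/4399270379 24856616486/4399270379 -2483372152/4399270379; 2089854568/4399270379 -2483372152/4399270379 1332140252/4399270379]
step 2: x' = [108786772402024/124372653142767, -271421861692981/124372653142767, 1026536516874/41457551047589], P' = [432784660623364/124372653142767 -520297790117548/124372653142767 19568700185336/41457551047589; -520297790117548/124372653142767 703328977980934/124372653142767 -23269367826704/41457551047589; 19568700185336/41457551047589 -23269367826704/41457551047589 12518661984380/41457551047589]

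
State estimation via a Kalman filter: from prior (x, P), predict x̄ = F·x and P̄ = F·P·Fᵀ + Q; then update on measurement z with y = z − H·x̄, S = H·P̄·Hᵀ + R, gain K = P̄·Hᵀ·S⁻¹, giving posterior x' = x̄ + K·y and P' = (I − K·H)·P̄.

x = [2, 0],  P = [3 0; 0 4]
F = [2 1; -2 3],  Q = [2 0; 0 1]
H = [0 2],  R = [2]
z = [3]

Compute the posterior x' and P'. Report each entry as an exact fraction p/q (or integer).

x̄ = F·x = [4, -4]
P̄ = F·P·Fᵀ + Q = [18 0; 0 49]
y = z − H·x̄ = [11]
S = H·P̄·Hᵀ + R = [198]
K = P̄·Hᵀ·S⁻¹ = [0; 49/99]
x' = x̄ + K·y = [4, 13/9]
P' = (I − K·H)·P̄ = [18 0; 0 49/99]

x' = [4, 13/9]
P' = [18 0; 0 49/99]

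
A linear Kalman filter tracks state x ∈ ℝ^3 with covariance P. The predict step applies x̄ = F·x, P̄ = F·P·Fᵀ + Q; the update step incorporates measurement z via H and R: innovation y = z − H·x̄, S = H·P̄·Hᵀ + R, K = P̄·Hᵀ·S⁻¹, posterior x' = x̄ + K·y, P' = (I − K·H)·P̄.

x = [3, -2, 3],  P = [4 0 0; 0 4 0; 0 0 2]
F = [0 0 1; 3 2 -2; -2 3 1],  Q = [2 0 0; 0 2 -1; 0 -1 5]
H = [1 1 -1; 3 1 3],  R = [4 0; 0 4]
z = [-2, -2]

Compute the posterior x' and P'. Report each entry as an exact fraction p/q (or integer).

x̄ = F·x = [3, -1, -9]
P̄ = F·P·Fᵀ + Q = [4 -4 2; -4 62 -5; 2 -5 59]
y = z − H·x̄ = [-13, 17]
S = H·P̄·Hᵀ + R = [127 -129; -129 615]
K = P̄·Hᵀ·S⁻¹ = [24/2561 190/7683; 3605/5122 3143/15366; -632/2561 1826/7683]
x' = x̄ + K·y = [25343/7683, -51265/7683, -13457/7683]
P' = (I − K·H)·P̄ = [28216/7683 -41918/7683 -13990/7683; -41918/7683 80671/7683 17123/7683; -13990/7683 17123/7683 10717/7683]

x' = [25343/7683, -51265/7683, -13457/7683]
P' = [28216/7683 -41918/7683 -13990/7683; -41918/7683 80671/7683 17123/7683; -13990/7683 17123/7683 10717/7683]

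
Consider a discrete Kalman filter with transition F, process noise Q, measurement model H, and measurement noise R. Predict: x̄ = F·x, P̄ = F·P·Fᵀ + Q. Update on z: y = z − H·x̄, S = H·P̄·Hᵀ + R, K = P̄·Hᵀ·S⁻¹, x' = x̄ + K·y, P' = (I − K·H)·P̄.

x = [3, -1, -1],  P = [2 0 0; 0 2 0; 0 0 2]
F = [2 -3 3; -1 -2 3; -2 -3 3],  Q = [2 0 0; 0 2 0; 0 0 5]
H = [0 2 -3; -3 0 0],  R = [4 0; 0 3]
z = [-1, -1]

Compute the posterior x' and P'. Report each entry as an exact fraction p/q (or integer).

x' = [7492/18751, -84788/18751, -53039/18751]
P' = [6198/18751 2738/18751 1868/18751; 2738/18751 208602/18751 143524/18751; 1868/18751 143524/18751 106740/18751]

x̄ = F·x = [6, -4, -6]
P̄ = F·P·Fᵀ + Q = [46 26 28; 26 30 34; 28 34 49]
y = z − H·x̄ = [-11, 17]
S = H·P̄·Hᵀ + R = [157 96; 96 417]
K = P̄·Hᵀ·S⁻¹ = [-32/18751 -6198/18751; -3342/18751 -2738/18751; -8293/18751 -1868/18751]
x' = x̄ + K·y = [7492/18751, -84788/18751, -53039/18751]
P' = (I − K·H)·P̄ = [6198/18751 2738/18751 1868/18751; 2738/18751 208602/18751 143524/18751; 1868/18751 143524/18751 106740/18751]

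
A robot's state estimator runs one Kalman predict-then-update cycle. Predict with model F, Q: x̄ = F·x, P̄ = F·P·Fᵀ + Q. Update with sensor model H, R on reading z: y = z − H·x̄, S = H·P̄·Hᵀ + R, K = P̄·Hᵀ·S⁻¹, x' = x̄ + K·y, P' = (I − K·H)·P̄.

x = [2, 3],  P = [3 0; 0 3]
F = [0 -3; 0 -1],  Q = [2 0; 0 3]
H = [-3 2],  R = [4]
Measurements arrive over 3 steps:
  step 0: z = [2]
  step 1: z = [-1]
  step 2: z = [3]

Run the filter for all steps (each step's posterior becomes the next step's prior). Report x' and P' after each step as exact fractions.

step 0: x' = [-318/181, -258/181], P' = [488/181 594/181; 594/181 861/181]
step 1: x' = [34647/48343, 24549/48343], P' = [136664/48343 166662/48343; 166662/48343 240111/48343]
step 2: x' = [-17470107/13409101, -6037881/13409101], P' = [38043848/13409101 46400994/13409101; 46400994/13409101 66820053/13409101]

step 0: x̄ = F·x = [-9, -3]
step 0: P̄ = F·P·Fᵀ + Q = [29 9; 9 6]
step 0: y = z − H·x̄ = [-19]
step 0: S = H·P̄·Hᵀ + R = [181]
step 0: K = P̄·Hᵀ·S⁻¹ = [-69/181; -15/181]
step 0: x' = x̄ + K·y = [-318/181, -258/181]
step 0: P' = (I − K·H)·P̄ = [488/181 594/181; 594/181 861/181]
step 1: x̄ = F·x = [774/181, 258/181]
step 1: P̄ = F·P·Fᵀ + Q = [8111/181 2583/181; 2583/181 1404/181]
step 1: y = z − H·x̄ = [1625/181]
step 1: S = H·P̄·Hᵀ + R = [48343/181]
step 1: K = P̄·Hᵀ·S⁻¹ = [-19167/48343; -4941/48343]
step 1: x' = x̄ + K·y = [34647/48343, 24549/48343]
step 1: P' = (I − K·H)·P̄ = [136664/48343 166662/48343; 166662/48343 240111/48343]
step 2: x̄ = F·x = [-73647/48343, -24549/48343]
step 2: P̄ = F·P·Fᵀ + Q = [2257685/48343 720333/48343; 720333/48343 385140/48343]
step 2: y = z − H·x̄ = [-26814/48343]
step 2: S = H·P̄·Hᵀ + R = [13409101/48343]
step 2: K = P̄·Hᵀ·S⁻¹ = [-5332389/13409101; -1390719/13409101]
step 2: x' = x̄ + K·y = [-17470107/13409101, -6037881/13409101]
step 2: P' = (I − K·H)·P̄ = [38043848/13409101 46400994/13409101; 46400994/13409101 66820053/13409101]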